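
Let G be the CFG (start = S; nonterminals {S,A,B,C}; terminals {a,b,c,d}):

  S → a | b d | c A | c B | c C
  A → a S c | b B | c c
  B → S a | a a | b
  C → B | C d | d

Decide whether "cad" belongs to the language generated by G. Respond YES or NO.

CNF form of G:
  S -> T1 A | T1 B | T1 C | T2 T3 | a
  A -> T0 X4 | T1 T1 | T2 B
  B -> S T0 | T0 T0 | b
  C -> C T3 | S T0 | T0 T0 | b | d
  T0 -> a
  T1 -> c
  T2 -> b
  T3 -> d
  X4 -> S T1

CYK table (by increasing span):
  cell(0,0) c: {T1}  orig:{}
  cell(1,1) a: {S,T0}  orig:{S}
  cell(2,2) d: {C,T3}  orig:{C}
  cell(0,1) ca: ∅
  cell(1,2) ad: ∅
  cell(0,2) cad: ∅

S ∉ T[0,2] ⇒ NO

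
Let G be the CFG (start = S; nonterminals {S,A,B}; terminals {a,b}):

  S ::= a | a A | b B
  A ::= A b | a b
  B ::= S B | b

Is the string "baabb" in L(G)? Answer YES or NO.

Convert to CNF:
  S -> T0 B | T1 A | a
  A -> A T0 | T1 T0
  B -> S B | b
  T0 -> b
  T1 -> a

CYK fill:
  T[0,0] 'b' = {B,T0}  orig:{B}
  T[1,1] 'a' = {S,T1}  orig:{S}
  T[2,2] 'a' = {S,T1}  orig:{S}
  T[3,3] 'b' = {B,T0}  orig:{B}
  T[4,4] 'b' = {B,T0}  orig:{B}
  T[0,1] 'ba' = ∅
  T[1,2] 'aa' = ∅
  T[2,3] 'ab' = {A,B}
  T[3,4] 'bb' = {S}
  T[0,2] 'baa' = ∅
  T[1,3] 'aab' = {B,S}
  T[2,4] 'abb' = {A}
  T[0,3] 'baab' = {S}
  T[1,4] 'aabb' = {B,S}
  T[0,4] 'baabb' = {B,S}

S ∈ T[0,4] ⇒ YES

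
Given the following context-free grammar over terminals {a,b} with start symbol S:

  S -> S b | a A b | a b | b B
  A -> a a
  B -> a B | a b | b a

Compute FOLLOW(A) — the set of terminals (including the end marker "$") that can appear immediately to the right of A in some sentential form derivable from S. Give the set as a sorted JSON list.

FIRST sets, iterate to fixpoint:
iter 1:
  A via A→a a: +{a}
  B via B→a B: +{a}
  B via B→b a: +{b}
  S via S→a A b: +{a}
  S via S→b B: +{b}
  FIRST[S]={a,b}  FIRST[A]={a}  FIRST[B]={a,b}
iter 2: done
  FIRST[S]={a,b}  FIRST[A]={a}  FIRST[B]={a,b}

FOLLOW iteration:
seed FOLLOW(S) with $
[1]
  S→S b: FOLLOW(S) ⊇ FIRST(b) = {b}; new: +{b}
  S→a A b: FOLLOW(A) ⊇ FIRST(b) = {b}; new: +{b}
  S→b B: FOLLOW(B) ⊇ FOLLOW(S) ⊇ {$,b}; new: +{$,b}
  S: {$,b}  A: {b}  B: {$,b}
[2] (no change)
  S: {$,b}  A: {b}  B: {$,b}

FOLLOW(A) = ["b"]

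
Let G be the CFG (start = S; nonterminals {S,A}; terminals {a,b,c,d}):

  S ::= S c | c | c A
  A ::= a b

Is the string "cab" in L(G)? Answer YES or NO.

Convert to CNF:
  S -> S T2 | T2 A | c
  A -> T0 T1
  T0 -> a
  T1 -> b
  T2 -> c

Fill CYK table bottom-up:
  [0..0]={S,T2}  "c"  orig:{S}
  [1..1]={T0}  "a"  orig:{}
  [2..2]={T1}  "b"  orig:{}
  [0..1]=∅  "ca"
  [1..2]={A}  "ab"
  [0..2]={S}  "cab"

S ∈ T[0,2] ⇒ YES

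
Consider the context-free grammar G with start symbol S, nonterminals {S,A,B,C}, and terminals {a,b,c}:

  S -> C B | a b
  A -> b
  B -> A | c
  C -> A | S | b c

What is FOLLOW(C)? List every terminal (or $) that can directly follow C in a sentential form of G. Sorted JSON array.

FIRST iteration:
[1]
  A via A→b: +{b}
  B via B→A: +{b}
  B via B→c: +{c}
  C via C→A: +{b}
  S via S→C B: +{b}
  S via S→a b: +{a}
  FIRST(S)={a,b}  FIRST(A)={b}  FIRST(B)={b,c}  FIRST(C)={b}
[2]
  C via C→S: +{a}
  FIRST(S)={a,b}  FIRST(A)={b}  FIRST(B)={b,c}  FIRST(C)={a,b}
[3] done
  FIRST(S)={a,b}  FIRST(A)={b}  FIRST(B)={b,c}  FIRST(C)={a,b}

FOLLOW iteration:
initialize: $ ∈ FOLLOW(S)
iter 1:
  S→C B: FOLLOW(C) ⊇ FIRST(B) = {b,c}; new: +{b,c}
  S→C B: FOLLOW(B) ⊇ FOLLOW(S) ⊇ {$}; new: +{$}
  FOLLOW(S)={$}  FOLLOW(A)={}  FOLLOW(B)={$}  FOLLOW(C)={b,c}
iter 2:
  B→A: FOLLOW(A) ⊇ FOLLOW(B) ⊇ {$}; new: +{$}
  C→A: FOLLOW(A) ⊇ FOLLOW(C) ⊇ {b,c}; new: +{b,c}
  C→S: FOLLOW(S) ⊇ FOLLOW(C) ⊇ {b,c}; new: +{b,c}
  S→C B: FOLLOW(B) ⊇ FOLLOW(S) ⊇ {$,b,c}; new: +{b,c}
  FOLLOW(S)={$,b,c}  FOLLOW(A)={$,b,c}  FOLLOW(B)={$,b,c}  FOLLOW(C)={b,c}
iter 3: (no change)
  FOLLOW(S)={$,b,c}  FOLLOW(A)={$,b,c}  FOLLOW(B)={$,b,c}  FOLLOW(C)={b,c}

FOLLOW(C) = ["b", "c"]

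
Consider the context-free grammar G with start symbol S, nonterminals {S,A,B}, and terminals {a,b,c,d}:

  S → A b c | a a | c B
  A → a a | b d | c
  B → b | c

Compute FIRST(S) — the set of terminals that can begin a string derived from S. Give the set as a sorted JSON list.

FIRST sets, iterate to fixpoint:
[1]
  A via A→a a: +{a}
  A via A→b d: +{b}
  A via A→c: +{c}
  B via B→b: +{b}
  B via B→c: +{c}
  S via S→A b c: +{a,b,c}
  S: {a,b,c}  A: {a,b,c}  B: {b,c}
[2] (stable)
  S: {a,b,c}  A: {a,b,c}  B: {b,c}

FIRST(S) = ["a", "b", "c"]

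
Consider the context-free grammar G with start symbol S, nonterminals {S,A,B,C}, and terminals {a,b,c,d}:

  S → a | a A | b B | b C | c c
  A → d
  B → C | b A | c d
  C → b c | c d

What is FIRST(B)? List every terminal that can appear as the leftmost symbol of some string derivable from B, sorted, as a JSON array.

FIRST iteration:
[1]
  A via A→d: +{d}
  B via B→b A: +{b}
  B via B→c d: +{c}
  C via C→b c: +{b}
  C via C→c d: +{c}
  S via S→a: +{a}
  S via S→b B: +{b}
  S via S→c c: +{c}
  FIRST[S]={a,b,c}  FIRST[A]={d}  FIRST[B]={b,c}  FIRST[C]={b,c}
[2] done
  FIRST[S]={a,b,c}  FIRST[A]={d}  FIRST[B]={b,c}  FIRST[C]={b,c}

FIRST(B) = ["b", "c"]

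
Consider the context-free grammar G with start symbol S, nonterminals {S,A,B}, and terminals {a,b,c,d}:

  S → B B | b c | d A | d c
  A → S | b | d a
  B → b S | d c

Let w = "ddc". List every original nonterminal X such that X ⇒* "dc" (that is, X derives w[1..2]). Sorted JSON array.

CNF form of G:
  S -> B B | T0 T1 | T2 A | T2 T1
  A -> B B | T0 T1 | T2 A | T2 T1 | T2 T3 | b
  B -> T0 S | T2 T1
  T0 -> b
  T1 -> c
  T2 -> d
  T3 -> a

Fill CYK table bottom-up — only the sub-triangle for w[1..2]:
  [1..1]={T2}  "d"  orig:{}
  [2..2]={T1}  "c"  orig:{}
  [1..2]={A,B,S}  "dc"

Original NTs in T[1,2] deriving "dc": ["A", "B", "S"]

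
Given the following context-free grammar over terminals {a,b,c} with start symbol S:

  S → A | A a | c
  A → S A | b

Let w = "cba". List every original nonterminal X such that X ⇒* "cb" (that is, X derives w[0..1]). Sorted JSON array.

Convert to CNF:
  S -> A T0 | S A | b | c
  A -> S A | b
  T0 -> a

CYK table (by increasing span) — only the sub-triangle for w[0..1]:
  [0..0]={S}  "c"
  [1..1]={A,S}  "b"
  [0..1]={A,S}  "cb"

Original NTs in T[0,1] deriving "cb": ["A", "S"]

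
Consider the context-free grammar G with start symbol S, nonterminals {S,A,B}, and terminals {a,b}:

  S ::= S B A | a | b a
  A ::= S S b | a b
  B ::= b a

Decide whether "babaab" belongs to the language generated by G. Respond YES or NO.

CNF form of G:
  S -> S X3 | T0 T1 | a
  A -> S X2 | T1 T0
  B -> T0 T1
  T0 -> b
  T1 -> a
  X2 -> S T0
  X3 -> B A

CYK table (by increasing span):
  [0..0]={T0}  "b"  orig:{}
  [1..1]={S,T1}  "a"  orig:{S}
  [2..2]={T0}  "b"  orig:{}
  [3..3]={S,T1}  "a"  orig:{S}
  [4..4]={S,T1}  "a"  orig:{S}
  [5..5]={T0}  "b"  orig:{}
  [0..1]={B,S}  "ba"
  [1..2]={A,X2}  "ab"  orig:{A}
  [2..3]={B,S}  "ba"
  [3..4]=∅  "aa"
  [4..5]={A,X2}  "ab"  orig:{A}
  [0..2]={X2}  "bab"  orig:{}
  [1..3]=∅  "aba"
  [2..4]=∅  "baa"
  [3..5]={A}  "aab"
  [0..3]=∅  "baba"
  [1..4]=∅  "abaa"
  [2..5]={A,X3}  "baab"  orig:{A}
  [0..4]=∅  "babaa"
  [1..5]={S}  "abaab"
  [0..5]={S,X3}  "babaab"  orig:{S}

S ∈ T[0,5] ⇒ YES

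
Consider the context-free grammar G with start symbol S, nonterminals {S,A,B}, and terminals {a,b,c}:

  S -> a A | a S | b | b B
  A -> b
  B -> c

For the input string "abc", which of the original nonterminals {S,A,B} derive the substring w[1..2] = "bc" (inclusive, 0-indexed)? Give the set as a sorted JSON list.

CNF form of G:
  S -> T0 A | T0 S | T1 B | b
  A -> b
  B -> c
  T0 -> a
  T1 -> b

Fill CYK table bottom-up (cells [i..j] with 1 ≤ i ≤ j ≤ 2 only):
  [1..1]={A,S,T1}  "b"  orig:{A,S}
  [2..2]={B}  "c"
  [1..2]={S}  "bc"

Original NTs in T[1,2] deriving "bc": ["S"]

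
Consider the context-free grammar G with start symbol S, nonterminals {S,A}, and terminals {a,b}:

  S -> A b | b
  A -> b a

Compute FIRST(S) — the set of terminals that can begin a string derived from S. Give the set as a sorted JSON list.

FIRST iteration:
iter 1:
  A via A→b a: +{b}
  S via S→A b: +{b}
  S: {b}  A: {b}
iter 2: (stable)
  S: {b}  A: {b}

FIRST(S) = ["b"]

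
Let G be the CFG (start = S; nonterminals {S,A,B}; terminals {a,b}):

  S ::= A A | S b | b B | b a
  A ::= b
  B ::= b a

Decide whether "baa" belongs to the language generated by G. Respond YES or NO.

Convert to CNF:
  S -> A A | S T0 | T0 B | T0 T1
  A -> b
  B -> T0 T1
  T0 -> b
  T1 -> a

CYK table (by increasing span):
  [0..0]={A,T0}  "b"  orig:{A}
  [1..1]={T1}  "a"  orig:{}
  [2..2]={T1}  "a"  orig:{}
  [0..1]={B,S}  "ba"
  [1..2]=∅  "aa"
  [0..2]=∅  "baa"

S ∉ T[0,2] ⇒ NO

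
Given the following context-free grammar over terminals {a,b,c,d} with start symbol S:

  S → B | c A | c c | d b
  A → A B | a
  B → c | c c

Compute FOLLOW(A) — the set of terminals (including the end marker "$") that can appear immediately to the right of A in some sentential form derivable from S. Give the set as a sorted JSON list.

FIRST iteration:
pass 1:
  A via A→a: +{a}
  B via B→c: +{c}
  S via S→B: +{c}
  S via S→d b: +{d}
  S: {c,d}  A: {a}  B: {c}
pass 2: (stable)
  S: {c,d}  A: {a}  B: {c}

FOLLOW iteration:
initialize: $ ∈ FOLLOW(S)
pass 1:
  A→A B: FOLLOW(A) ⊇ FIRST(B) = {c}; new: +{c}
  A→A B: FOLLOW(B) ⊇ FOLLOW(A) ⊇ {c}; new: +{c}
  S→B: FOLLOW(B) ⊇ FOLLOW(S) ⊇ {$}; new: +{$}
  S→c A: FOLLOW(A) ⊇ FOLLOW(S) ⊇ {$}; new: +{$}
  S: {$}  A: {$,c}  B: {$,c}
pass 2: done
  S: {$}  A: {$,c}  B: {$,c}

FOLLOW(A) = ["$", "c"]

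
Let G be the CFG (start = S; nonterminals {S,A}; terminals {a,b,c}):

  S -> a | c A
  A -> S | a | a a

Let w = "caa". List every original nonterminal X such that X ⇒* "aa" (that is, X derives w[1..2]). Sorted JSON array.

Convert to CNF:
  S -> T1 A | a
  A -> T0 T0 | T1 A | a
  T0 -> a
  T1 -> c

Fill CYK table bottom-up (cells [i..j] with 1 ≤ i ≤ j ≤ 2 only):
  [1..1]={A,S,T0}  "a"  orig:{A,S}
  [2..2]={A,S,T0}  "a"  orig:{A,S}
  [1..2]={A}  "aa"

Original NTs in T[1,2] deriving "aa": ["A"]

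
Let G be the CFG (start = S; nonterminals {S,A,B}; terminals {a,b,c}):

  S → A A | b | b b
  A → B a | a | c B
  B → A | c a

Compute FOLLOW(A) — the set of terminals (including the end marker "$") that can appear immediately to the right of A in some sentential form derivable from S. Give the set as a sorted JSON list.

FIRST sets, iterate to fixpoint:
round 1:
  A via A→a: +{a}
  A via A→c B: +{c}
  B via B→A: +{a,c}
  S via S→A A: +{a,c}
  S via S→b: +{b}
  S: {a,b,c}  A: {a,c}  B: {a,c}
round 2: (stable)
  S: {a,b,c}  A: {a,c}  B: {a,c}

FOLLOW sets:
FOLLOW(S) := {$}
iter 1:
  A→B a: FOLLOW(B) ⊇ FIRST(a) = {a}; new: +{a}
  B→A: FOLLOW(A) ⊇ FOLLOW(B) ⊇ {a}; new: +{a}
  S→A A: FOLLOW(A) ⊇ FIRST(A) = {a,c}; new: +{c}
  S→A A: FOLLOW(A) ⊇ FOLLOW(S) ⊇ {$}; new: +{$}
  S: {$}  A: {$,a,c}  B: {a}
iter 2:
  A→c B: FOLLOW(B) ⊇ FOLLOW(A) ⊇ {$,a,c}; new: +{$,c}
  S: {$}  A: {$,a,c}  B: {$,a,c}
iter 3: — fixpoint
  S: {$}  A: {$,a,c}  B: {$,a,c}

FOLLOW(A) = ["$", "a", "c"]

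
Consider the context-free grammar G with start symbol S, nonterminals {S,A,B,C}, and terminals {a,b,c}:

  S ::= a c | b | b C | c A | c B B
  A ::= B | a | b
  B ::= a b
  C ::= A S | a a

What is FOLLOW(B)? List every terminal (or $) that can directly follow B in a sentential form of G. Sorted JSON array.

FIRST sets, iterate to fixpoint:
pass 1:
  A via A→a: +{a}
  A via A→b: +{b}
  B via B→a b: +{a}
  C via C→A S: +{a,b}
  S via S→a c: +{a}
  S via S→b: +{b}
  S via S→c A: +{c}
  FIRST(S)={a,b,c}  FIRST(A)={a,b}  FIRST(B)={a}  FIRST(C)={a,b}
pass 2: done
  FIRST(S)={a,b,c}  FIRST(A)={a,b}  FIRST(B)={a}  FIRST(C)={a,b}

FOLLOW iteration:
initialize: $ ∈ FOLLOW(S)
iter 1:
  C→A S: FOLLOW(A) ⊇ FIRST(S) = {a,b,c}; new: +{a,b,c}
  S→b C: FOLLOW(C) ⊇ FOLLOW(S) ⊇ {$}; new: +{$}
  S→c A: FOLLOW(A) ⊇ FOLLOW(S) ⊇ {$}; new: +{$}
  S→c B B: FOLLOW(B) ⊇ FIRST(B) = {a}; new: +{a}
  S→c B B: FOLLOW(B) ⊇ FOLLOW(S) ⊇ {$}; new: +{$}
  FOLLOW[S]={$}  FOLLOW[A]={$,a,b,c}  FOLLOW[B]={$,a}  FOLLOW[C]={$}
iter 2:
  A→B: FOLLOW(B) ⊇ FOLLOW(A) ⊇ {$,a,b,c}; new: +{b,c}
  FOLLOW[S]={$}  FOLLOW[A]={$,a,b,c}  FOLLOW[B]={$,a,b,c}  FOLLOW[C]={$}
iter 3: (no change)
  FOLLOW[S]={$}  FOLLOW[A]={$,a,b,c}  FOLLOW[B]={$,a,b,c}  FOLLOW[C]={$}

FOLLOW(B) = ["$", "a", "b", "c"]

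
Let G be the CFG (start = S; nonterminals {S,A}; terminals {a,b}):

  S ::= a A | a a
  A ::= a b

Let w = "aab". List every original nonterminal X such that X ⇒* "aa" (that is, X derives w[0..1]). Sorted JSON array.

Convert to CNF:
  S -> T0 A | T0 T0
  A -> T0 T1
  T0 -> a
  T1 -> b

CYK fill — only the sub-triangle for w[0..1]:
  cell(0,0) a: {T0}  orig:{}
  cell(1,1) a: {T0}  orig:{}
  cell(0,1) aa: {S}

Original NTs in T[0,1] deriving "aa": ["S"]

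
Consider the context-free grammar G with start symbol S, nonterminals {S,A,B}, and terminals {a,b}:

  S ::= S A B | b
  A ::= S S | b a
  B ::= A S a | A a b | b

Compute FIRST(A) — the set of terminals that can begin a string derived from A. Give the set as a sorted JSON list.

Compute FIRST by fixpoint:
round 1:
  A via A→b a: +{b}
  B via B→A S a: +{b}
  S via S→b: +{b}
  FIRST(S)={b}  FIRST(A)={b}  FIRST(B)={b}
round 2: (stable)
  FIRST(S)={b}  FIRST(A)={b}  FIRST(B)={b}

FIRST(A) = ["b"]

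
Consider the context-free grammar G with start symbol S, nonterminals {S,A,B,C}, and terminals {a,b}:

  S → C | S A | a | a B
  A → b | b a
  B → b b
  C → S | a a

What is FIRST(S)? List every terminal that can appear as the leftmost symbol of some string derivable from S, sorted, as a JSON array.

FIRST sets, iterate to fixpoint:
round 1:
  A via A→b: +{b}
  B via B→b b: +{b}
  C via C→a a: +{a}
  S via S→C: +{a}
  S: {a}  A: {b}  B: {b}  C: {a}
round 2: (no change)
  S: {a}  A: {b}  B: {b}  C: {a}

FIRST(S) = ["a"]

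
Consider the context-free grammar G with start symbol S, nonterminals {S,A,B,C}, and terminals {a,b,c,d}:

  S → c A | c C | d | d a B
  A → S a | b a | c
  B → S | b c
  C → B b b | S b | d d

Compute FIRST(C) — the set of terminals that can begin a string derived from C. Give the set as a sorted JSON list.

FIRST iteration:
round 1:
  A via A→b a: +{b}
  A via A→c: +{c}
  B via B→b c: +{b}
  C via C→B b b: +{b}
  C via C→d d: +{d}
  S via S→c A: +{c}
  S via S→d: +{d}
  FIRST(S)={c,d}  FIRST(A)={b,c}  FIRST(B)={b}  FIRST(C)={b,d}
round 2:
  A via A→S a: +{d}
  B via B→S: +{c,d}
  C via C→B b b: +{c}
  FIRST(S)={c,d}  FIRST(A)={b,c,d}  FIRST(B)={b,c,d}  FIRST(C)={b,c,d}
round 3: (no change)
  FIRST(S)={c,d}  FIRST(A)={b,c,d}  FIRST(B)={b,c,d}  FIRST(C)={b,c,d}

FIRST(C) = ["b", "c", "d"]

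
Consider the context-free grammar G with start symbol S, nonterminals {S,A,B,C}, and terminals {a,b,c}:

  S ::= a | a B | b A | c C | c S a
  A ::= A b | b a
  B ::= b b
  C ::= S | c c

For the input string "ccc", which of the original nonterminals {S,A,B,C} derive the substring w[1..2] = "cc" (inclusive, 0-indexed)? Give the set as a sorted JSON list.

Convert to CNF:
  S -> T0 A | T1 B | T2 C | T2 X4 | a
  A -> A T0 | T0 T1
  B -> T0 T0
  C -> T0 A | T1 B | T2 C | T2 T2 | T2 X3 | a
  T0 -> b
  T1 -> a
  T2 -> c
  X3 -> S T1
  X4 -> S T1

CYK table (by increasing span), restricted to cells inside w[1..2]:
  T[1,1] 'c' = {T2}  orig:{}
  T[2,2] 'c' = {T2}  orig:{}
  T[1,2] 'cc' = {C}

Original NTs in T[1,2] deriving "cc": ["C"]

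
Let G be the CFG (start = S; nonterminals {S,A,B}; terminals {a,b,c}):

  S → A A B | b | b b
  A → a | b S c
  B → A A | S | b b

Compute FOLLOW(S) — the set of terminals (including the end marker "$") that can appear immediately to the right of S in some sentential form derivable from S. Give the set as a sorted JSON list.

FIRST sets, iterate to fixpoint:
iter 1:
  A via A→a: +{a}
  A via A→b S c: +{b}
  B via B→A A: +{a,b}
  S via S→A A B: +{a,b}
  S: {a,b}  A: {a,b}  B: {a,b}
iter 2: (stable)
  S: {a,b}  A: {a,b}  B: {a,b}

FOLLOW iteration:
seed FOLLOW(S) with $
[1]
  A→b S c: FOLLOW(S) ⊇ FIRST(c) = {c}; new: +{c}
  B→A A: FOLLOW(A) ⊇ FIRST(A) = {a,b}; new: +{a,b}
  S→A A B: FOLLOW(B) ⊇ FOLLOW(S) ⊇ {$,c}; new: +{$,c}
  S: {$,c}  A: {a,b}  B: {$,c}
[2]
  B→A A: FOLLOW(A) ⊇ FOLLOW(B) ⊇ {$,c}; new: +{$,c}
  S: {$,c}  A: {$,a,b,c}  B: {$,c}
[3] done
  S: {$,c}  A: {$,a,b,c}  B: {$,c}

FOLLOW(S) = ["$", "c"]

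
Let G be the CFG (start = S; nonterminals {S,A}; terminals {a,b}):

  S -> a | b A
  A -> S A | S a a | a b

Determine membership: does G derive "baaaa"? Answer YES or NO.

CNF form of G:
  S -> T1 A | a
  A -> S A | S X2 | T0 T1
  T0 -> a
  T1 -> b
  X2 -> T0 T0

CYK fill:
  [0..0]={T1}  "b"  orig:{}
  [1..1]={S,T0}  "a"  orig:{S}
  [2..2]={S,T0}  "a"  orig:{S}
  [3..3]={S,T0}  "a"  orig:{S}
  [4..4]={S,T0}  "a"  orig:{S}
  [0..1]=∅  "ba"
  [1..2]={X2}  "aa"  orig:{}
  [2..3]={X2}  "aa"  orig:{}
  [3..4]={X2}  "aa"  orig:{}
  [0..2]=∅  "baa"
  [1..3]={A}  "aaa"
  [2..4]={A}  "aaa"
  [0..3]={S}  "baaa"
  [1..4]={A}  "aaaa"
  [0..4]={S}  "baaaa"

S ∈ T[0,4] ⇒ YES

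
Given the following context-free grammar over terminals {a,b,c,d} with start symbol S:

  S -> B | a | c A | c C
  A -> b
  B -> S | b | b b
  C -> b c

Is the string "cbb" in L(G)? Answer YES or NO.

Convert to CNF:
  S -> T0 T0 | T1 A | T1 C | a | b
  A -> b
  B -> T0 T0 | T1 A | T1 C | a | b
  C -> T0 T1
  T0 -> b
  T1 -> c

CYK fill:
  cell(0,0) c: {T1}  orig:{}
  cell(1,1) b: {A,B,S,T0}  orig:{A,B,S}
  cell(2,2) b: {A,B,S,T0}  orig:{A,B,S}
  cell(0,1) cb: {B,S}
  cell(1,2) bb: {B,S}
  cell(0,2) cbb: ∅

S ∉ T[0,2] ⇒ NO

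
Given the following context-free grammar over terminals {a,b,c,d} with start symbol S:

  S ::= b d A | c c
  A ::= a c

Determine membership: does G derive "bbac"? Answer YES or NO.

CNF form of G:
  S -> T1 T1 | T2 X4
  A -> T0 T1
  T0 -> a
  T1 -> c
  T2 -> b
  T3 -> d
  X4 -> T3 A

Fill CYK table bottom-up:
  [0..0]={T2}  "b"  orig:{}
  [1..1]={T2}  "b"  orig:{}
  [2..2]={T0}  "a"  orig:{}
  [3..3]={T1}  "c"  orig:{}
  [0..1]=∅  "bb"
  [1..2]=∅  "ba"
  [2..3]={A}  "ac"
  [0..2]=∅  "bba"
  [1..3]=∅  "bac"
  [0..3]=∅  "bbac"

S ∉ T[0,3] ⇒ NO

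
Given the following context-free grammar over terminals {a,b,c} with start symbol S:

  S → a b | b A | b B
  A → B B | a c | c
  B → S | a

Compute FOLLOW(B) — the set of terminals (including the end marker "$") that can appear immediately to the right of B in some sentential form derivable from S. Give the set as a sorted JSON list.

FIRST iteration:
round 1:
  A via A→a c: +{a}
  A via A→c: +{c}
  B via B→a: +{a}
  S via S→a b: +{a}
  S via S→b A: +{b}
  S: {a,b}  A: {a,c}  B: {a}
round 2:
  B via B→S: +{b}
  S: {a,b}  A: {a,c}  B: {a,b}
round 3:
  A via A→B B: +{b}
  S: {a,b}  A: {a,b,c}  B: {a,b}
round 4: (stable)
  S: {a,b}  A: {a,b,c}  B: {a,b}

FOLLOW iteration:
seed FOLLOW(S) with $
round 1:
  A→B B: FOLLOW(B) ⊇ FIRST(B) = {a,b}; new: +{a,b}
  B→S: FOLLOW(S) ⊇ FOLLOW(B) ⊇ {a,b}; new: +{a,b}
  S→b A: FOLLOW(A) ⊇ FOLLOW(S) ⊇ {$,a,b}; new: +{$,a,b}
  S→b B: FOLLOW(B) ⊇ FOLLOW(S) ⊇ {$,a,b}; new: +{$}
  S: {$,a,b}  A: {$,a,b}  B: {$,a,b}
round 2: — fixpoint
  S: {$,a,b}  A: {$,a,b}  B: {$,a,b}

FOLLOW(B) = ["$", "a", "b"]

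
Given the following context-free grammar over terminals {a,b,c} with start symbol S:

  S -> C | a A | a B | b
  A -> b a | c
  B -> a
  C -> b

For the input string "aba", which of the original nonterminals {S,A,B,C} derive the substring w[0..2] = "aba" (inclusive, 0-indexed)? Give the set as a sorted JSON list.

Convert to CNF:
  S -> T1 A | T1 B | b
  A -> T0 T1 | c
  B -> a
  C -> b
  T0 -> b
  T1 -> a

CYK table (by increasing span) (cells [i..j] with 0 ≤ i ≤ j ≤ 2 only):
  T[0,0] 'a' = {B,T1}  orig:{B}
  T[1,1] 'b' = {C,S,T0}  orig:{C,S}
  T[2,2] 'a' = {B,T1}  orig:{B}
  T[0,1] 'ab' = ∅
  T[1,2] 'ba' = {A}
  T[0,2] 'aba' = {S}

Original NTs in T[0,2] deriving "aba": ["S"]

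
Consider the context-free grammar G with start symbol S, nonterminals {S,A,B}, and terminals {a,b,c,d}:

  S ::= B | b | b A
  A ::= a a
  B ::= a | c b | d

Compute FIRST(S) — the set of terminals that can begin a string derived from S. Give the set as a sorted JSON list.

Compute FIRST by fixpoint:
iter 1:
  A via A→a a: +{a}
  B via B→a: +{a}
  B via B→c b: +{c}
  B via B→d: +{d}
  S via S→B: +{a,c,d}
  S via S→b: +{b}
  FIRST(S)={a,b,c,d}  FIRST(A)={a}  FIRST(B)={a,c,d}
iter 2: (no change)
  FIRST(S)={a,b,c,d}  FIRST(A)={a}  FIRST(B)={a,c,d}

FIRST(S) = ["a", "b", "c", "d"]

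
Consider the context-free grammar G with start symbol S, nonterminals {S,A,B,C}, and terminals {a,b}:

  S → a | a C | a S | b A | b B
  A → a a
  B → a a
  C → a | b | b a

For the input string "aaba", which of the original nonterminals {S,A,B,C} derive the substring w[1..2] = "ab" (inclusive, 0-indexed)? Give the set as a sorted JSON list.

Convert to CNF:
  S -> T0 C | T0 S | T1 A | T1 B | a
  A -> T0 T0
  B -> T0 T0
  C -> T1 T0 | a | b
  T0 -> a
  T1 -> b

CYK fill — only the sub-triangle for w[1..2]:
  cell(1,1) a: {C,S,T0}  orig:{C,S}
  cell(2,2) b: {C,T1}  orig:{C}
  cell(1,2) ab: {S}

Original NTs in T[1,2] deriving "ab": ["S"]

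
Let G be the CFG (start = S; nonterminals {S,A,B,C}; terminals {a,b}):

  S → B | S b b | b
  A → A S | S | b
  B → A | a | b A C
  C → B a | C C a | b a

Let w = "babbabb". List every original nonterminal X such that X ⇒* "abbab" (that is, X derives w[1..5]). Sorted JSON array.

CNF form of G:
  S -> A S | S X7 | T0 X8 | a | b
  A -> A S | S X2 | T0 X3 | a | b
  B -> A S | S X4 | T0 X5 | a | b
  C -> B T1 | C X6 | T0 T1
  T0 -> b
  T1 -> a
  X2 -> T0 T0
  X3 -> A C
  X4 -> T0 T0
  X5 -> A C
  X6 -> C T1
  X7 -> T0 T0
  X8 -> A C

CYK fill — only the sub-triangle for w[1..5]:
  cell(1,1) a: {A,B,S,T1}  orig:{A,B,S}
  cell(2,2) b: {A,B,S,T0}  orig:{A,B,S}
  cell(3,3) b: {A,B,S,T0}  orig:{A,B,S}
  cell(4,4) a: {A,B,S,T1}  orig:{A,B,S}
  cell(5,5) b: {A,B,S,T0}  orig:{A,B,S}
  cell(1,2) ab: {A,B,S}
  cell(2,3) bb: {A,B,S,X2,X4,X7}  orig:{A,B,S}
  cell(3,4) ba: {A,B,C,S}
  cell(4,5) ab: {A,B,S}
  cell(1,3) abb: {A,B,S}
  cell(2,4) bba: {A,B,C,S,X3,X5,X8}  orig:{A,B,C,S}
  cell(3,5) bab: {A,B,S}
  cell(1,4) abba: {A,B,C,S,X3,X5,X8}  orig:{A,B,C,S}
  cell(2,5) bbab: {A,B,S}
  cell(1,5) abbab: {A,B,S}

Original NTs in T[1,5] deriving "abbab": ["A", "B", "S"]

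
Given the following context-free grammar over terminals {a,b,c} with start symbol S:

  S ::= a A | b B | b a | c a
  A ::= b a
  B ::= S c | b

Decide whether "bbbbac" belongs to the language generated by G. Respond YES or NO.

CNF form of G:
  S -> T0 B | T0 T1 | T1 A | T2 T1
  A -> T0 T1
  B -> S T2 | b
  T0 -> b
  T1 -> a
  T2 -> c

CYK table (by increasing span):
  [0..0]={B,T0}  "b"  orig:{B}
  [1..1]={B,T0}  "b"  orig:{B}
  [2..2]={B,T0}  "b"  orig:{B}
  [3..3]={B,T0}  "b"  orig:{B}
  [4..4]={T1}  "a"  orig:{}
  [5..5]={T2}  "c"  orig:{}
  [0..1]={S}  "bb"
  [1..2]={S}  "bb"
  [2..3]={S}  "bb"
  [3..4]={A,S}  "ba"
  [4..5]=∅  "ac"
  [0..2]=∅  "bbb"
  [1..3]=∅  "bbb"
  [2..4]=∅  "bba"
  [3..5]={B}  "bac"
  [0..3]=∅  "bbbb"
  [1..4]=∅  "bbba"
  [2..5]={S}  "bbac"
  [0..4]=∅  "bbbba"
  [1..5]=∅  "bbbac"
  [0..5]=∅  "bbbbac"

S ∉ T[0,5] ⇒ NO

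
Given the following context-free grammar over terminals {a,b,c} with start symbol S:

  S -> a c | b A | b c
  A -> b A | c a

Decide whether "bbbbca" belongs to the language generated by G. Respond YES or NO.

Convert to CNF:
  S -> T0 A | T0 T1 | T2 T1
  A -> T0 A | T1 T2
  T0 -> b
  T1 -> c
  T2 -> a

Fill CYK table bottom-up:
  cell(0,0) b: {T0}  orig:{}
  cell(1,1) b: {T0}  orig:{}
  cell(2,2) b: {T0}  orig:{}
  cell(3,3) b: {T0}  orig:{}
  cell(4,4) c: {T1}  orig:{}
  cell(5,5) a: {T2}  orig:{}
  cell(0,1) bb: ∅
  cell(1,2) bb: ∅
  cell(2,3) bb: ∅
  cell(3,4) bc: {S}
  cell(4,5) ca: {A}
  cell(0,2) bbb: ∅
  cell(1,3) bbb: ∅
  cell(2,4) bbc: ∅
  cell(3,5) bca: {A,S}
  cell(0,3) bbbb: ∅
  cell(1,4) bbbc: ∅
  cell(2,5) bbca: {A,S}
  cell(0,4) bbbbc: ∅
  cell(1,5) bbbca: {A,S}
  cell(0,5) bbbbca: {A,S}

S ∈ T[0,5] ⇒ YES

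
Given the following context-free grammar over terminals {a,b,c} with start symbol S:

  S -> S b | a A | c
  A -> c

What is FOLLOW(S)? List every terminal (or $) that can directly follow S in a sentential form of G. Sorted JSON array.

FIRST iteration:
pass 1:
  A via A→c: +{c}
  S via S→a A: +{a}
  S via S→c: +{c}
  FIRST[S]={a,c}  FIRST[A]={c}
pass 2: (no change)
  FIRST[S]={a,c}  FIRST[A]={c}

Compute FOLLOW by fixpoint:
seed FOLLOW(S) with $
pass 1:
  S→S b: FOLLOW(S) ⊇ FIRST(b) = {b}; new: +{b}
  S→a A: FOLLOW(A) ⊇ FOLLOW(S) ⊇ {$,b}; new: +{$,b}
  FOLLOW(S)={$,b}  FOLLOW(A)={$,b}
pass 2: (no change)
  FOLLOW(S)={$,b}  FOLLOW(A)={$,b}

FOLLOW(S) = ["$", "b"]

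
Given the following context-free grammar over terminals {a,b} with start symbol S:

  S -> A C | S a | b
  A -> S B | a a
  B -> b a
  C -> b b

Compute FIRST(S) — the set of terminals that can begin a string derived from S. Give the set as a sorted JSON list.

FIRST sets, iterate to fixpoint:
iter 1:
  A via A→a a: +{a}
  B via B→b a: +{b}
  C via C→b b: +{b}
  S via S→A C: +{a}
  S via S→b: +{b}
  FIRST[S]={a,b}  FIRST[A]={a}  FIRST[B]={b}  FIRST[C]={b}
iter 2:
  A via A→S B: +{b}
  FIRST[S]={a,b}  FIRST[A]={a,b}  FIRST[B]={b}  FIRST[C]={b}
iter 3: (no change)
  FIRST[S]={a,b}  FIRST[A]={a,b}  FIRST[B]={b}  FIRST[C]={b}

FIRST(S) = ["a", "b"]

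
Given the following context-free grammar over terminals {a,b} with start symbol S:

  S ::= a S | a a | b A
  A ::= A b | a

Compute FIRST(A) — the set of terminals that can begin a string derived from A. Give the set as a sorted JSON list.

FIRST sets, iterate to fixpoint:
pass 1:
  A via A→a: +{a}
  S via S→a S: +{a}
  S via S→b A: +{b}
  S: {a,b}  A: {a}
pass 2: (stable)
  S: {a,b}  A: {a}

FIRST(A) = ["a"]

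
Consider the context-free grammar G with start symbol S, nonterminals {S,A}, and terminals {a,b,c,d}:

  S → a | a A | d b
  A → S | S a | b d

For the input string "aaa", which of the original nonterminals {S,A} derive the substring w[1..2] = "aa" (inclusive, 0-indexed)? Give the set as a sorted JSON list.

Convert to CNF:
  S -> T0 A | T2 T1 | a
  A -> S T0 | T0 A | T1 T2 | T2 T1 | a
  T0 -> a
  T1 -> b
  T2 -> d

Fill CYK table bottom-up (cells [i..j] with 1 ≤ i ≤ j ≤ 2 only):
  [1..1]={A,S,T0}  "a"  orig:{A,S}
  [2..2]={A,S,T0}  "a"  orig:{A,S}
  [1..2]={A,S}  "aa"

Original NTs in T[1,2] deriving "aa": ["A", "S"]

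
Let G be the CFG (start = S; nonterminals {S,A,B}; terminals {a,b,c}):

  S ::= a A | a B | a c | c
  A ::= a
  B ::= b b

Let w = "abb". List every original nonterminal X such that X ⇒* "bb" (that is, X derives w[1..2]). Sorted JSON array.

Convert to CNF:
  S -> T1 A | T1 B | T1 T2 | c
  A -> a
  B -> T0 T0
  T0 -> b
  T1 -> a
  T2 -> c

Fill CYK table bottom-up (cells [i..j] with 1 ≤ i ≤ j ≤ 2 only):
  [1..1]={T0}  "b"  orig:{}
  [2..2]={T0}  "b"  orig:{}
  [1..2]={B}  "bb"

Original NTs in T[1,2] deriving "bb": ["B"]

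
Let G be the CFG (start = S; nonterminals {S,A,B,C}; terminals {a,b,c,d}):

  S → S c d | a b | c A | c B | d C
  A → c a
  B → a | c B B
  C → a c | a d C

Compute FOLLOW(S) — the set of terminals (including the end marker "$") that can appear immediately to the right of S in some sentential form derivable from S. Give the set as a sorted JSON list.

Compute FIRST by fixpoint:
iter 1:
  A via A→c a: +{c}
  B via B→a: +{a}
  B via B→c B B: +{c}
  C via C→a c: +{a}
  S via S→a b: +{a}
  S via S→c A: +{c}
  S via S→d C: +{d}
  FIRST(S)={a,c,d}  FIRST(A)={c}  FIRST(B)={a,c}  FIRST(C)={a}
iter 2: done
  FIRST(S)={a,c,d}  FIRST(A)={c}  FIRST(B)={a,c}  FIRST(C)={a}

FOLLOW iteration:
initialize: $ ∈ FOLLOW(S)
round 1:
  B→c B B: FOLLOW(B) ⊇ FIRST(B) = {a,c}; new: +{a,c}
  S→S c d: FOLLOW(S) ⊇ FIRST(c) = {c}; new: +{c}
  S→c A: FOLLOW(A) ⊇ FOLLOW(S) ⊇ {$,c}; new: +{$,c}
  S→c B: FOLLOW(B) ⊇ FOLLOW(S) ⊇ {$,c}; new: +{$}
  S→d C: FOLLOW(C) ⊇ FOLLOW(S) ⊇ {$,c}; new: +{$,c}
  FOLLOW[S]={$,c}  FOLLOW[A]={$,c}  FOLLOW[B]={$,a,c}  FOLLOW[C]={$,c}
round 2: — fixpoint
  FOLLOW[S]={$,c}  FOLLOW[A]={$,c}  FOLLOW[B]={$,a,c}  FOLLOW[C]={$,c}

FOLLOW(S) = ["$", "c"]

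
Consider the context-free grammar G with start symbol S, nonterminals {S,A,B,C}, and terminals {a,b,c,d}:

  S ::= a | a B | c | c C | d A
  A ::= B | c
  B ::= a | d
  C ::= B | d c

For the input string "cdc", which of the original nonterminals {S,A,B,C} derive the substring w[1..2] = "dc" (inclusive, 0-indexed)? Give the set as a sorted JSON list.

Convert to CNF:
  S -> T0 A | T1 C | T2 B | a | c
  A -> a | c | d
  B -> a | d
  C -> T0 T1 | a | d
  T0 -> d
  T1 -> c
  T2 -> a

Fill CYK table bottom-up — only the sub-triangle for w[1..2]:
  cell(1,1) d: {A,B,C,T0}  orig:{A,B,C}
  cell(2,2) c: {A,S,T1}  orig:{A,S}
  cell(1,2) dc: {C,S}

Original NTs in T[1,2] deriving "dc": ["C", "S"]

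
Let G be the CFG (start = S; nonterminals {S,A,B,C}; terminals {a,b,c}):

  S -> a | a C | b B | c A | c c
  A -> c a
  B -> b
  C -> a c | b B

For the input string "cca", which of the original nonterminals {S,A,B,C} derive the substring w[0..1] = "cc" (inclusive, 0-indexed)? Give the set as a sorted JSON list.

Convert to CNF:
  S -> T0 A | T0 T0 | T1 C | T2 B | a
  A -> T0 T1
  B -> b
  C -> T1 T0 | T2 B
  T0 -> c
  T1 -> a
  T2 -> b

CYK table (by increasing span), restricted to cells inside w[0..1]:
  [0..0]={T0}  "c"  orig:{}
  [1..1]={T0}  "c"  orig:{}
  [0..1]={S}  "cc"

Original NTs in T[0,1] deriving "cc": ["S"]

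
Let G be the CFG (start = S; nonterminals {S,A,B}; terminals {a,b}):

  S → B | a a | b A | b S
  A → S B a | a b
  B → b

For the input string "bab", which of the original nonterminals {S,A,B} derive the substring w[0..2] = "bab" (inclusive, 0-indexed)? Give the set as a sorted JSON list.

Convert to CNF:
  S -> T0 T0 | T1 A | T1 S | b
  A -> S X2 | T0 T1
  B -> b
  T0 -> a
  T1 -> b
  X2 -> B T0

CYK table (by increasing span) (cells [i..j] with 0 ≤ i ≤ j ≤ 2 only):
  T[0,0] 'b' = {B,S,T1}  orig:{B,S}
  T[1,1] 'a' = {T0}  orig:{}
  T[2,2] 'b' = {B,S,T1}  orig:{B,S}
  T[0,1] 'ba' = {X2}  orig:{}
  T[1,2] 'ab' = {A}
  T[0,2] 'bab' = {S}

Original NTs in T[0,2] deriving "bab": ["S"]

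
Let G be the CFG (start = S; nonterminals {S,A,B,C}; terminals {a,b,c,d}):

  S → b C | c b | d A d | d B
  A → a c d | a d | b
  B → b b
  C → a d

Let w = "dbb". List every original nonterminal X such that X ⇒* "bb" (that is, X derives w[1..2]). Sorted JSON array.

CNF form of G:
  S -> T1 T3 | T2 B | T2 X5 | T3 C
  A -> T0 T2 | T0 X4 | b
  B -> T3 T3
  C -> T0 T2
  T0 -> a
  T1 -> c
  T2 -> d
  T3 -> b
  X4 -> T1 T2
  X5 -> A T2

CYK fill (cells [i..j] with 1 ≤ i ≤ j ≤ 2 only):
  cell(1,1) b: {A,T3}  orig:{A}
  cell(2,2) b: {A,T3}  orig:{A}
  cell(1,2) bb: {B}

Original NTs in T[1,2] deriving "bb": ["B"]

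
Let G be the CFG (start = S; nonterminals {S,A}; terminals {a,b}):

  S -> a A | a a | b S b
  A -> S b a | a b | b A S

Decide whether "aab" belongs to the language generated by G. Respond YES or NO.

CNF form of G:
  S -> T0 X4 | T1 A | T1 T1
  A -> S X2 | T0 X3 | T1 T0
  T0 -> b
  T1 -> a
  X2 -> T0 T1
  X3 -> A S
  X4 -> S T0

Fill CYK table bottom-up:
  [0..0]={T1}  "a"  orig:{}
  [1..1]={T1}  "a"  orig:{}
  [2..2]={T0}  "b"  orig:{}
  [0..1]={S}  "aa"
  [1..2]={A}  "ab"
  [0..2]={S,X4}  "aab"  orig:{S}

S ∈ T[0,2] ⇒ YES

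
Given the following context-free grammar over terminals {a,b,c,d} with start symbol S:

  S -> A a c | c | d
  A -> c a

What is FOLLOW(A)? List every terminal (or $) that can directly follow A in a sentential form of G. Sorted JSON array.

Compute FIRST by fixpoint:
[1]
  A via A→c a: +{c}
  S via S→A a c: +{c}
  S via S→d: +{d}
  S: {c,d}  A: {c}
[2] done
  S: {c,d}  A: {c}

FOLLOW sets:
initialize: $ ∈ FOLLOW(S)
iter 1:
  S→A a c: FOLLOW(A) ⊇ FIRST(a) = {a}; new: +{a}
  FOLLOW(S)={$}  FOLLOW(A)={a}
iter 2: — fixpoint
  FOLLOW(S)={$}  FOLLOW(A)={a}

FOLLOW(A) = ["a"]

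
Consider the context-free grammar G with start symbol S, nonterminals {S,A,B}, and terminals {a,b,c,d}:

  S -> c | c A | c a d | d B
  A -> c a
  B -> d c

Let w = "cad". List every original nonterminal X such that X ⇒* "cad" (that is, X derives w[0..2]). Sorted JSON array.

Convert to CNF:
  S -> T0 A | T0 X3 | T2 B | c
  A -> T0 T1
  B -> T2 T0
  T0 -> c
  T1 -> a
  T2 -> d
  X3 -> T1 T2

CYK fill (cells [i..j] with 0 ≤ i ≤ j ≤ 2 only):
  cell(0,0) c: {S,T0}  orig:{S}
  cell(1,1) a: {T1}  orig:{}
  cell(2,2) d: {T2}  orig:{}
  cell(0,1) ca: {A}
  cell(1,2) ad: {X3}  orig:{}
  cell(0,2) cad: {S}

Original NTs in T[0,2] deriving "cad": ["S"]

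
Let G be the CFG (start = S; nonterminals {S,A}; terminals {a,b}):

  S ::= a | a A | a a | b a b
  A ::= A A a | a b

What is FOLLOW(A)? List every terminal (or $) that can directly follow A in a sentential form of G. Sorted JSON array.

Compute FIRST by fixpoint:
round 1:
  A via A→a b: +{a}
  S via S→a: +{a}
  S via S→b a b: +{b}
  FIRST(S)={a,b}  FIRST(A)={a}
round 2: (stable)
  FIRST(S)={a,b}  FIRST(A)={a}

Compute FOLLOW by fixpoint:
seed FOLLOW(S) with $
round 1:
  A→A A a: FOLLOW(A) ⊇ FIRST(A) = {a}; new: +{a}
  S→a A: FOLLOW(A) ⊇ FOLLOW(S) ⊇ {$}; new: +{$}
  FOLLOW[S]={$}  FOLLOW[A]={$,a}
round 2: (stable)
  FOLLOW[S]={$}  FOLLOW[A]={$,a}

FOLLOW(A) = ["$", "a"]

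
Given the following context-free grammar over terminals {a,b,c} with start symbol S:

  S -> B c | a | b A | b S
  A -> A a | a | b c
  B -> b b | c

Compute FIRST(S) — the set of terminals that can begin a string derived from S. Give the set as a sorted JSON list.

Compute FIRST by fixpoint:
round 1:
  A via A→a: +{a}
  A via A→b c: +{b}
  B via B→b b: +{b}
  B via B→c: +{c}
  S via S→B c: +{b,c}
  S via S→a: +{a}
  FIRST[S]={a,b,c}  FIRST[A]={a,b}  FIRST[B]={b,c}
round 2: (no change)
  FIRST[S]={a,b,c}  FIRST[A]={a,b}  FIRST[B]={b,c}

FIRST(S) = ["a", "b", "c"]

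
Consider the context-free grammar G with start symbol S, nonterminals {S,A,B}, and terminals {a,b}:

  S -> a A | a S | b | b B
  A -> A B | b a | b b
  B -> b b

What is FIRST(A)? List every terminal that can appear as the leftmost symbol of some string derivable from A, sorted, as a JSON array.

FIRST sets, iterate to fixpoint:
iter 1:
  A via A→b a: +{b}
  B via B→b b: +{b}
  S via S→a A: +{a}
  S via S→b: +{b}
  FIRST(S)={a,b}  FIRST(A)={b}  FIRST(B)={b}
iter 2: (no change)
  FIRST(S)={a,b}  FIRST(A)={b}  FIRST(B)={b}

FIRST(A) = ["b"]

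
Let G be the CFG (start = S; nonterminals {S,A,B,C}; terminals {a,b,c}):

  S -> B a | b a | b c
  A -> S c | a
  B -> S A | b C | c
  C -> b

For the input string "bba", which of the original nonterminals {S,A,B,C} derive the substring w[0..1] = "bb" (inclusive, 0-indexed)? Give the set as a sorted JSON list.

CNF form of G:
  S -> B T2 | T1 T0 | T1 T2
  A -> S T0 | a
  B -> S A | T1 C | c
  C -> b
  T0 -> c
  T1 -> b
  T2 -> a

CYK fill, restricted to cells inside w[0..1]:
  cell(0,0) b: {C,T1}  orig:{C}
  cell(1,1) b: {C,T1}  orig:{C}
  cell(0,1) bb: {B}

Original NTs in T[0,1] deriving "bb": ["B"]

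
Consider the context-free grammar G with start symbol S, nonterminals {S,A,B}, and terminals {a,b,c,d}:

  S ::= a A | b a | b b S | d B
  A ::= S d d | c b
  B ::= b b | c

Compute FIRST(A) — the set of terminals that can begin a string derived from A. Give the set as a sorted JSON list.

Compute FIRST by fixpoint:
[1]
  A via A→c b: +{c}
  B via B→b b: +{b}
  B via B→c: +{c}
  S via S→a A: +{a}
  S via S→b a: +{b}
  S via S→d B: +{d}
  S: {a,b,d}  A: {c}  B: {b,c}
[2]
  A via A→S d d: +{a,b,d}
  S: {a,b,d}  A: {a,b,c,d}  B: {b,c}
[3] done
  S: {a,b,d}  A: {a,b,c,d}  B: {b,c}

FIRST(A) = ["a", "b", "c", "d"]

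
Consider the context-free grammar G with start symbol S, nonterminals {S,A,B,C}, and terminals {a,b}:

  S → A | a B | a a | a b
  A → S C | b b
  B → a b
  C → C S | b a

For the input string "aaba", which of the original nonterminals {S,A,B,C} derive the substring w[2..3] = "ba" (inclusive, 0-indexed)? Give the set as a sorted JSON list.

Convert to CNF:
  S -> S C | T0 T0 | T1 B | T1 T0 | T1 T1
  A -> S C | T0 T0
  B -> T1 T0
  C -> C S | T0 T1
  T0 -> b
  T1 -> a

CYK fill, restricted to cells inside w[2..3]:
  [2..2]={T0}  "b"  orig:{}
  [3..3]={T1}  "a"  orig:{}
  [2..3]={C}  "ba"

Original NTs in T[2,3] deriving "ba": ["C"]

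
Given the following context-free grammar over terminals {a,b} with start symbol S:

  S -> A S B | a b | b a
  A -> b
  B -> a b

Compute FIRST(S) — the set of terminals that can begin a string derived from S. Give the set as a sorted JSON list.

FIRST iteration:
iter 1:
  A via A→b: +{b}
  B via B→a b: +{a}
  S via S→A S B: +{b}
  S via S→a b: +{a}
  S: {a,b}  A: {b}  B: {a}
iter 2: (stable)
  S: {a,b}  A: {b}  B: {a}

FIRST(S) = ["a", "b"]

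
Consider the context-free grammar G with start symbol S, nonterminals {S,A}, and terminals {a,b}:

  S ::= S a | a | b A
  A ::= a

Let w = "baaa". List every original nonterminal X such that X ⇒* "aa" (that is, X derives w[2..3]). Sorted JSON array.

CNF form of G:
  S -> S T0 | T1 A | a
  A -> a
  T0 -> a
  T1 -> b

CYK fill — only the sub-triangle for w[2..3]:
  T[2,2] 'a' = {A,S,T0}  orig:{A,S}
  T[3,3] 'a' = {A,S,T0}  orig:{A,S}
  T[2,3] 'aa' = {S}

Original NTs in T[2,3] deriving "aa": ["S"]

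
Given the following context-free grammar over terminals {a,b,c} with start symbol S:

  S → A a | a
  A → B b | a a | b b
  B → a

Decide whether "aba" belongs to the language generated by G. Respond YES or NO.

Convert to CNF:
  S -> A T1 | a
  A -> B T0 | T0 T0 | T1 T1
  B -> a
  T0 -> b
  T1 -> a

CYK table (by increasing span):
  T[0,0] 'a' = {B,S,T1}  orig:{B,S}
  T[1,1] 'b' = {T0}  orig:{}
  T[2,2] 'a' = {B,S,T1}  orig:{B,S}
  T[0,1] 'ab' = {A}
  T[1,2] 'ba' = ∅
  T[0,2] 'aba' = {S}

S ∈ T[0,2] ⇒ YES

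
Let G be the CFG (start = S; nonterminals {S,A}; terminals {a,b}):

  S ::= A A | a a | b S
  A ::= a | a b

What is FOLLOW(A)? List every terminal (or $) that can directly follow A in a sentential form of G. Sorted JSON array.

Compute FIRST by fixpoint:
round 1:
  A via A→a: +{a}
  S via S→A A: +{a}
  S via S→b S: +{b}
  S: {a,b}  A: {a}
round 2: (no change)
  S: {a,b}  A: {a}

Compute FOLLOW by fixpoint:
initialize: $ ∈ FOLLOW(S)
[1]
  S→A A: FOLLOW(A) ⊇ FIRST(A) = {a}; new: +{a}
  S→A A: FOLLOW(A) ⊇ FOLLOW(S) ⊇ {$}; new: +{$}
  FOLLOW(S)={$}  FOLLOW(A)={$,a}
[2] (no change)
  FOLLOW(S)={$}  FOLLOW(A)={$,a}

FOLLOW(A) = ["$", "a"]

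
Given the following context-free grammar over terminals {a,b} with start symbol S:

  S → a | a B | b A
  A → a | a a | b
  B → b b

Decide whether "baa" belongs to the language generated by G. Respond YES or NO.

CNF form of G:
  S -> T0 B | T1 A | a
  A -> T0 T0 | a | b
  B -> T1 T1
  T0 -> a
  T1 -> b

CYK fill:
  [0..0]={A,T1}  "b"  orig:{A}
  [1..1]={A,S,T0}  "a"  orig:{A,S}
  [2..2]={A,S,T0}  "a"  orig:{A,S}
  [0..1]={S}  "ba"
  [1..2]={A}  "aa"
  [0..2]={S}  "baa"

S ∈ T[0,2] ⇒ YES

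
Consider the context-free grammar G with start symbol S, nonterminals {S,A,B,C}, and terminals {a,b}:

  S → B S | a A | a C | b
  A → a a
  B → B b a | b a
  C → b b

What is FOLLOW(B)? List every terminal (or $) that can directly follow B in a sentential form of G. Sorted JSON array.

Compute FIRST by fixpoint:
pass 1:
  A via A→a a: +{a}
  B via B→b a: +{b}
  C via C→b b: +{b}
  S via S→B S: +{b}
  S via S→a A: +{a}
  FIRST[S]={a,b}  FIRST[A]={a}  FIRST[B]={b}  FIRST[C]={b}
pass 2: (stable)
  FIRST[S]={a,b}  FIRST[A]={a}  FIRST[B]={b}  FIRST[C]={b}

FOLLOW sets:
initialize: $ ∈ FOLLOW(S)
iter 1:
  B→B b a: FOLLOW(B) ⊇ FIRST(b) = {b}; new: +{b}
  S→B S: FOLLOW(B) ⊇ FIRST(S) = {a,b}; new: +{a}
  S→a A: FOLLOW(A) ⊇ FOLLOW(S) ⊇ {$}; new: +{$}
  S→a C: FOLLOW(C) ⊇ FOLLOW(S) ⊇ {$}; new: +{$}
  FOLLOW(S)={$}  FOLLOW(A)={$}  FOLLOW(B)={a,b}  FOLLOW(C)={$}
iter 2: (stable)
  FOLLOW(S)={$}  FOLLOW(A)={$}  FOLLOW(B)={a,b}  FOLLOW(C)={$}

FOLLOW(B) = ["a", "b"]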